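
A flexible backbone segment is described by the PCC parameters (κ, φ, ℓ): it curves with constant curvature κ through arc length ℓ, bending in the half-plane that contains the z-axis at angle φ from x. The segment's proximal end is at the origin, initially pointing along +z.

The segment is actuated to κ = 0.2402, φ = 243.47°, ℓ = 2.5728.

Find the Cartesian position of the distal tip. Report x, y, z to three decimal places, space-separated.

-0.344 -0.689 2.412

θ = κ·ℓ = 0.2402 × 2.5728 = 0.61799 rad
ρ = (1 − cos θ)/κ = (1 − 0.81505)/0.2402 = 0.77000
z = sin θ / κ = 0.57940/0.2402 = 2.41214
x = ρ cos φ = 0.77000 × cos(243.47°) = -0.34393
y = ρ sin φ = 0.77000 × sin(243.47°) = -0.68892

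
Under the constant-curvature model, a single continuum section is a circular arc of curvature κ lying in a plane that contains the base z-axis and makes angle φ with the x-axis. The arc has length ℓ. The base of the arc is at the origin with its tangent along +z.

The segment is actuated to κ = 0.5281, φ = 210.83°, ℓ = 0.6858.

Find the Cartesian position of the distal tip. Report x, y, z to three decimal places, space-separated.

θ = κ·ℓ = 0.5281 × 0.6858 = 0.36217 rad
ρ = (1 − cos θ)/κ = (1 − 0.93513)/0.5281 = 0.12284
z = sin θ / κ = 0.35431/0.5281 = 0.67091
x = ρ cos φ = 0.12284 × cos(210.83°) = -0.10548
y = ρ sin φ = 0.12284 × sin(210.83°) = -0.06295

-0.105 -0.063 0.671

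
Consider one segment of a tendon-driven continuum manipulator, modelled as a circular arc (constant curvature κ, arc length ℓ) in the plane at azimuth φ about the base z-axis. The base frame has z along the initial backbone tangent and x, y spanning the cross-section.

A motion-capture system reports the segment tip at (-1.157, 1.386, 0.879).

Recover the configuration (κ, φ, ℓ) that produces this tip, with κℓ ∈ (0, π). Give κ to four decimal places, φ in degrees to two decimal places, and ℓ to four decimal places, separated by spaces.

0.8955 129.85 2.4963

ρ = √(x²+y²) = √(-1.157² + 1.386²) = 1.80545
φ = atan2(y, x) mod 360° = atan2(1.386, -1.157) = 129.8543°
|p|² = ρ² + z² = 1.80545² + 0.879² = 4.03229
κ = 2ρ / |p|² = 2×1.80545 / 4.03229 = 0.89550
θ = 2·atan2(ρ, z) = 2·atan2(1.80545, 0.879) = 2.23543 rad
ℓ = θ/κ = 2.23543/0.89550 = 2.49631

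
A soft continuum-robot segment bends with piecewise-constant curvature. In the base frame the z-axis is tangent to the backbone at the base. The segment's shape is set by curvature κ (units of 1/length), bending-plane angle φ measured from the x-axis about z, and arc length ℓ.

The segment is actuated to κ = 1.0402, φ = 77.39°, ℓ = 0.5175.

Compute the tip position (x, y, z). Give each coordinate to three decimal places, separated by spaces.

0.030 0.133 0.493

θ = κ·ℓ = 1.0402 × 0.5175 = 0.53830 rad
ρ = (1 − cos θ)/κ = (1 − 0.85858)/1.0402 = 0.13595
z = sin θ / κ = 0.51268/1.0402 = 0.49287
x = ρ cos φ = 0.13595 × cos(77.39°) = 0.02968
y = ρ sin φ = 0.13595 × sin(77.39°) = 0.13268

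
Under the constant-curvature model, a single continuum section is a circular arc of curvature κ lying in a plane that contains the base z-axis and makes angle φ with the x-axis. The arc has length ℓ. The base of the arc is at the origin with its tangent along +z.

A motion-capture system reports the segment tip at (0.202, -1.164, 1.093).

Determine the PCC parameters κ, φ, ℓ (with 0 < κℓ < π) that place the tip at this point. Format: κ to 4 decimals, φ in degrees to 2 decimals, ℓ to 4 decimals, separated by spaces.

ρ = √(x²+y²) = √(0.202² + -1.164²) = 1.18140
φ = atan2(y, x) mod 360° = atan2(-1.164, 0.202) = 279.8450°
|p|² = ρ² + z² = 1.18140² + 1.093² = 2.59035
κ = 2ρ / |p|² = 2×1.18140 / 2.59035 = 0.91215
θ = 2·atan2(ρ, z) = 2·atan2(1.18140, 1.093) = 1.64849 rad
ℓ = θ/κ = 1.64849/0.91215 = 1.80725

0.9122 279.85 1.8073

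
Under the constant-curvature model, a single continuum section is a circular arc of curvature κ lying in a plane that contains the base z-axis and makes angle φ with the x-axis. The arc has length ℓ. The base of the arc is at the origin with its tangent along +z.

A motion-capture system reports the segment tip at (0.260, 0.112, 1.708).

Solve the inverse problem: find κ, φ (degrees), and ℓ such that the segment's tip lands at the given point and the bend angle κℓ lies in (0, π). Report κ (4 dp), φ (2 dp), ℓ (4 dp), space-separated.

ρ = √(x²+y²) = √(0.260² + 0.112²) = 0.28310
φ = atan2(y, x) mod 360° = atan2(0.112, 0.260) = 23.3049°
|p|² = ρ² + z² = 0.28310² + 1.708² = 2.99741
κ = 2ρ / |p|² = 2×0.28310 / 2.99741 = 0.18889
θ = 2·atan2(ρ, z) = 2·atan2(0.28310, 1.708) = 0.32851 rad
ℓ = θ/κ = 0.32851/0.18889 = 1.73911

0.1889 23.30 1.7391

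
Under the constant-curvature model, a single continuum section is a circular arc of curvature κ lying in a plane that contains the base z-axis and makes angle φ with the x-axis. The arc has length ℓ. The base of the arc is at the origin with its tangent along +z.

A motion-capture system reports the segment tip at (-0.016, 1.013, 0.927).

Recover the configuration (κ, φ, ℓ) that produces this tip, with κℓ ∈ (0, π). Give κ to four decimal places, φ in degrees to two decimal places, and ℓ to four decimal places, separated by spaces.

ρ = √(x²+y²) = √(-0.016² + 1.013²) = 1.01313
φ = atan2(y, x) mod 360° = atan2(1.013, -0.016) = 90.9049°
|p|² = ρ² + z² = 1.01313² + 0.927² = 1.88575
κ = 2ρ / |p|² = 2×1.01313 / 1.88575 = 1.07451
θ = 2·atan2(ρ, z) = 2·atan2(1.01313, 0.927) = 1.65952 rad
ℓ = θ/κ = 1.65952/1.07451 = 1.54445

1.0745 90.90 1.5445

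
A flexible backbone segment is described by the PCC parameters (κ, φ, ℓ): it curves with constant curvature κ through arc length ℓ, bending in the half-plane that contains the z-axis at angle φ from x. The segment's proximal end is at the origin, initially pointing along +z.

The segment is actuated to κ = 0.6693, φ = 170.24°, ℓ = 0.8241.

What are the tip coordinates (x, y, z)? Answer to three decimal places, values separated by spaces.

-0.218 0.038 0.783

θ = κ·ℓ = 0.6693 × 0.8241 = 0.55157 rad
ρ = (1 − cos θ)/κ = (1 − 0.85170)/0.6693 = 0.22157
z = sin θ / κ = 0.52403/0.6693 = 0.78295
x = ρ cos φ = 0.22157 × cos(170.24°) = -0.21836
y = ρ sin φ = 0.22157 × sin(170.24°) = 0.03756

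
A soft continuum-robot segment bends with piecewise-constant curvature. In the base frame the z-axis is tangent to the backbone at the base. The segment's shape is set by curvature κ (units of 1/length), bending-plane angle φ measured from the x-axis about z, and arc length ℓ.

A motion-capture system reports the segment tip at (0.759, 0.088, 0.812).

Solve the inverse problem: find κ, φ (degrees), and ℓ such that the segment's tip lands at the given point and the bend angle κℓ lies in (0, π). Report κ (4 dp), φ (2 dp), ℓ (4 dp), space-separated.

1.2293 6.61 1.2284

ρ = √(x²+y²) = √(0.759² + 0.088²) = 0.76408
φ = atan2(y, x) mod 360° = atan2(0.088, 0.759) = 6.6135°
|p|² = ρ² + z² = 0.76408² + 0.812² = 1.24317
κ = 2ρ / |p|² = 2×0.76408 / 1.24317 = 1.22925
θ = 2·atan2(ρ, z) = 2·atan2(0.76408, 0.812) = 1.51001 rad
ℓ = θ/κ = 1.51001/1.22925 = 1.22840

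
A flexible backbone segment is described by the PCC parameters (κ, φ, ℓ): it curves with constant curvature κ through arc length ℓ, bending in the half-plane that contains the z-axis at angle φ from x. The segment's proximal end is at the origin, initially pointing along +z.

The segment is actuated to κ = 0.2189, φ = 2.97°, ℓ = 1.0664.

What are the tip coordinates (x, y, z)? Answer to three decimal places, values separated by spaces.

θ = κ·ℓ = 0.2189 × 1.0664 = 0.23343 rad
ρ = (1 − cos θ)/κ = (1 − 0.97288)/0.2189 = 0.12390
z = sin θ / κ = 0.23132/0.2189 = 1.05674
x = ρ cos φ = 0.12390 × cos(2.97°) = 0.12374
y = ρ sin φ = 0.12390 × sin(2.97°) = 0.00642

0.124 0.006 1.057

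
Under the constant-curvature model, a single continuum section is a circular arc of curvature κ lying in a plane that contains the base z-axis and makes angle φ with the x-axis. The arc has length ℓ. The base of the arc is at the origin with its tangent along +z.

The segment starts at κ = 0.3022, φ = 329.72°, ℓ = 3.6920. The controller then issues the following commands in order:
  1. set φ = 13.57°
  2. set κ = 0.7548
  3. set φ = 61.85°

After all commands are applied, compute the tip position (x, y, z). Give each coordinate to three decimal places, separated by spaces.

1.211 2.264 0.460

initial: κ=0.3022, φ=329.72°, ℓ=3.6920
cmd 1: set φ=13.57° → (κ,φ,ℓ)=(0.3022,13.57°,3.6920) → tip=(1.8029,0.4352,2.9723)
cmd 2: set κ=0.7548 → (κ,φ,ℓ)=(0.7548,13.57°,3.6920) → tip=(2.4955,0.6023,0.4603)
cmd 3: set φ=61.85° → (κ,φ,ℓ)=(0.7548,61.85°,3.6920) → tip=(1.2111,2.2635,0.4603)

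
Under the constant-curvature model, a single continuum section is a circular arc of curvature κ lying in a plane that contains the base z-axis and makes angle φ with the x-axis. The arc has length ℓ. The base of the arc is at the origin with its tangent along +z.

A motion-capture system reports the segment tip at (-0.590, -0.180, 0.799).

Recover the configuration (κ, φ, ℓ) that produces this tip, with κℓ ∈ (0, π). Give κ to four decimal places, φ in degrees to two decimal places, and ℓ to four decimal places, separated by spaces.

1.2108 196.97 1.0860

ρ = √(x²+y²) = √(-0.590² + -0.180²) = 0.61685
φ = atan2(y, x) mod 360° = atan2(-0.180, -0.590) = 196.9661°
|p|² = ρ² + z² = 0.61685² + 0.799² = 1.01890
κ = 2ρ / |p|² = 2×0.61685 / 1.01890 = 1.21081
θ = 2·atan2(ρ, z) = 2·atan2(0.61685, 0.799) = 1.31490 rad
ℓ = θ/κ = 1.31490/1.21081 = 1.08597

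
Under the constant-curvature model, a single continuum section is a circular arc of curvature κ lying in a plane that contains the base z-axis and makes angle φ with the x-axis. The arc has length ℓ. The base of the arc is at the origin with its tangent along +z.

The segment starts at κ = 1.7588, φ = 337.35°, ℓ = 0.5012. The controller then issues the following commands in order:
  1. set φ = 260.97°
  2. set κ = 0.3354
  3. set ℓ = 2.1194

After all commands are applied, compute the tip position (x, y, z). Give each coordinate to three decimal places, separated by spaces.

initial: κ=1.7588, φ=337.35°, ℓ=0.5012
cmd 1: set φ=260.97° → (κ,φ,ℓ)=(1.7588,260.97°,0.5012) → tip=(-0.0325,-0.2044,0.4388)
cmd 2: set κ=0.3354 → (κ,φ,ℓ)=(0.3354,260.97°,0.5012) → tip=(-0.0066,-0.0415,0.4988)
cmd 3: set ℓ=2.1194 → (κ,φ,ℓ)=(0.3354,260.97°,2.1194) → tip=(-0.1133,-0.7131,1.9454)

-0.113 -0.713 1.945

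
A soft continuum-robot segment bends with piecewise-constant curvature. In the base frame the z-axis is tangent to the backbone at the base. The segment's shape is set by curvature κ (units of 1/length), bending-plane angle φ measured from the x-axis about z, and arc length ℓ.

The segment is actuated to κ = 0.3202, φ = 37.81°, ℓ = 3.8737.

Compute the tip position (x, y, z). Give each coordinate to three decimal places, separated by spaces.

1.667 1.293 2.954

θ = κ·ℓ = 0.3202 × 3.8737 = 1.24036 rad
ρ = (1 − cos θ)/κ = (1 − 0.32446)/0.3202 = 2.10975
z = sin θ / κ = 0.94590/0.3202 = 2.95409
x = ρ cos φ = 2.10975 × cos(37.81°) = 1.66681
y = ρ sin φ = 2.10975 × sin(37.81°) = 1.29337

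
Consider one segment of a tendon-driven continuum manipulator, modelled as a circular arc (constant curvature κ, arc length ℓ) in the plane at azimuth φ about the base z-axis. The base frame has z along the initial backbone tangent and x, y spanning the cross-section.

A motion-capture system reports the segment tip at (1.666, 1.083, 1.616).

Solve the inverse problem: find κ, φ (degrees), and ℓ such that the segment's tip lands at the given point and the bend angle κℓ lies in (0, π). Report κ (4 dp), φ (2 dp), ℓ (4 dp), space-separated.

ρ = √(x²+y²) = √(1.666² + 1.083²) = 1.98707
φ = atan2(y, x) mod 360° = atan2(1.083, 1.666) = 33.0263°
|p|² = ρ² + z² = 1.98707² + 1.616² = 6.55990
κ = 2ρ / |p|² = 2×1.98707 / 6.55990 = 0.60582
θ = 2·atan2(ρ, z) = 2·atan2(1.98707, 1.616) = 1.77605 rad
ℓ = θ/κ = 1.77605/0.60582 = 2.93163

0.6058 33.03 2.9316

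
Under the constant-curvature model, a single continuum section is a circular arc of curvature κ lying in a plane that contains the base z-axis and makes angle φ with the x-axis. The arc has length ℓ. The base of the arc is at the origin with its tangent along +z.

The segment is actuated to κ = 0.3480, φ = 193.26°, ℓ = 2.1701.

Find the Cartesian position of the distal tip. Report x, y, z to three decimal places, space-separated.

θ = κ·ℓ = 0.3480 × 2.1701 = 0.75519 rad
ρ = (1 − cos θ)/κ = (1 − 0.72814)/0.3480 = 0.78121
z = sin θ / κ = 0.68543/0.3480 = 1.96963
x = ρ cos φ = 0.78121 × cos(193.26°) = -0.76038
y = ρ sin φ = 0.78121 × sin(193.26°) = -0.17919

-0.760 -0.179 1.970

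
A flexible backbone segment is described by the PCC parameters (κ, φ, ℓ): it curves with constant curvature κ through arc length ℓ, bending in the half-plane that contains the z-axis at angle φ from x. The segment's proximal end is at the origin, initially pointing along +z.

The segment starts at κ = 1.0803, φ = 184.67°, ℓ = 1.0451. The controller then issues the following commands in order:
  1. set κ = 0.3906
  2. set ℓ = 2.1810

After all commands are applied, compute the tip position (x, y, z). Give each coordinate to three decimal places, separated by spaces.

initial: κ=1.0803, φ=184.67°, ℓ=1.0451
cmd 1: set κ=0.3906 → (κ,φ,ℓ)=(0.3906,184.67°,1.0451) → tip=(-0.2097,-0.0171,1.0163)
cmd 2: set ℓ=2.1810 → (κ,φ,ℓ)=(0.3906,184.67°,2.1810) → tip=(-0.8713,-0.0712,1.9266)

-0.871 -0.071 1.927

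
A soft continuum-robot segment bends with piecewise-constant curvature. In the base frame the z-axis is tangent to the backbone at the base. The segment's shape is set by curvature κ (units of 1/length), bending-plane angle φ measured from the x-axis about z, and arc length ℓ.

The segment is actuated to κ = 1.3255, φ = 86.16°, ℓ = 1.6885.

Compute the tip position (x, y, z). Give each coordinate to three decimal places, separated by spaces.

0.082 1.219 0.593

θ = κ·ℓ = 1.3255 × 1.6885 = 2.23811 rad
ρ = (1 − cos θ)/κ = (1 − -0.61888)/1.3255 = 1.22133
z = sin θ / κ = 0.78549/1.3255 = 0.59260
x = ρ cos φ = 1.22133 × cos(86.16°) = 0.08179
y = ρ sin φ = 1.22133 × sin(86.16°) = 1.21859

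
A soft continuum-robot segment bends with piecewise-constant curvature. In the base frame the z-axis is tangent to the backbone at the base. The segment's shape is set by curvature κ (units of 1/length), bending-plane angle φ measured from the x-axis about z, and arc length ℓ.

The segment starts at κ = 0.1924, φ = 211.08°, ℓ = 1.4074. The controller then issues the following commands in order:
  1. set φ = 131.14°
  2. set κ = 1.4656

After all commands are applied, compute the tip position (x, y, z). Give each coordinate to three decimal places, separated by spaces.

initial: κ=0.1924, φ=211.08°, ℓ=1.4074
cmd 1: set φ=131.14° → (κ,φ,ℓ)=(0.1924,131.14°,1.4074) → tip=(-0.1246,0.1426,1.3903)
cmd 2: set κ=1.4656 → (κ,φ,ℓ)=(1.4656,131.14°,1.4074) → tip=(-0.6609,0.7565,0.6014)

-0.661 0.757 0.601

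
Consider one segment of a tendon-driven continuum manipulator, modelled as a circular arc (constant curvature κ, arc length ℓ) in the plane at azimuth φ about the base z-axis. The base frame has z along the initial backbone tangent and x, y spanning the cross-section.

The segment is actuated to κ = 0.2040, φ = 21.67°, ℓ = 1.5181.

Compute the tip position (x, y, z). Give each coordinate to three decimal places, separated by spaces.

0.217 0.086 1.494

θ = κ·ℓ = 0.2040 × 1.5181 = 0.30969 rad
ρ = (1 − cos θ)/κ = (1 − 0.95243)/0.2040 = 0.23320
z = sin θ / κ = 0.30477/0.2040 = 1.49395
x = ρ cos φ = 0.23320 × cos(21.67°) = 0.21672
y = ρ sin φ = 0.23320 × sin(21.67°) = 0.08611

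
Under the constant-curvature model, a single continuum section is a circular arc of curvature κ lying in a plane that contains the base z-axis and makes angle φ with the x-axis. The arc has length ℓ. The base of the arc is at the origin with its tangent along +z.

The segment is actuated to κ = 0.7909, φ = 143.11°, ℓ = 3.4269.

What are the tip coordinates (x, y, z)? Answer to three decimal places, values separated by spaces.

θ = κ·ℓ = 0.7909 × 3.4269 = 2.71034 rad
ρ = (1 − cos θ)/κ = (1 − -0.90844)/0.7909 = 2.41300
z = sin θ / κ = 0.41801/0.7909 = 0.52853
x = ρ cos φ = 2.41300 × cos(143.11°) = -1.92989
y = ρ sin φ = 2.41300 × sin(143.11°) = 1.44848

-1.930 1.448 0.529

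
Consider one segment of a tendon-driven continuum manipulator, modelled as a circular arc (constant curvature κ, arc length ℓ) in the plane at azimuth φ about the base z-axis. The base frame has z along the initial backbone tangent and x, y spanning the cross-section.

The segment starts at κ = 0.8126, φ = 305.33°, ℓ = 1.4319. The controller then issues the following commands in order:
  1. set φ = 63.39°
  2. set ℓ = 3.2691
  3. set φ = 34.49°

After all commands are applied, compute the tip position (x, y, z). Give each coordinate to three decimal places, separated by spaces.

1.912 1.313 0.574

initial: κ=0.8126, φ=305.33°, ℓ=1.4319
cmd 1: set φ=63.39° → (κ,φ,ℓ)=(0.8126,63.39°,1.4319) → tip=(0.3329,0.6645,1.1300)
cmd 2: set ℓ=3.2691 → (κ,φ,ℓ)=(0.8126,63.39°,3.2691) → tip=(1.0388,2.0736,0.5739)
cmd 3: set φ=34.49° → (κ,φ,ℓ)=(0.8126,34.49°,3.2691) → tip=(1.9116,1.3133,0.5739)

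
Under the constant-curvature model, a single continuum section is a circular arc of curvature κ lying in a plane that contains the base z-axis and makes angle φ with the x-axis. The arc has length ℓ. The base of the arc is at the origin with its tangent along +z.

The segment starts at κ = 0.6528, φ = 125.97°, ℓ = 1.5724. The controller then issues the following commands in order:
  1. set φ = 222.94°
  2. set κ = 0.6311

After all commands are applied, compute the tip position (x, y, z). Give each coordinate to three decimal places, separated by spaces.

initial: κ=0.6528, φ=125.97°, ℓ=1.5724
cmd 1: set φ=222.94° → (κ,φ,ℓ)=(0.6528,222.94°,1.5724) → tip=(-0.5407,-0.5032,1.3105)
cmd 2: set κ=0.6311 → (κ,φ,ℓ)=(0.6311,222.94°,1.5724) → tip=(-0.5258,-0.4893,1.3267)

-0.526 -0.489 1.327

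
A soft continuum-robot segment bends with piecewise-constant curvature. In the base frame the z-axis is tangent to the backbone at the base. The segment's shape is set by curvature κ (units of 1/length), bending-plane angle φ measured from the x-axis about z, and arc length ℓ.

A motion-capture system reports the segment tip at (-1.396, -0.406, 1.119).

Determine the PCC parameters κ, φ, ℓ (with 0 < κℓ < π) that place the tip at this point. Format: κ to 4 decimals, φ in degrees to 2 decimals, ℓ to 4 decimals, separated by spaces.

0.8639 196.22 2.1179

ρ = √(x²+y²) = √(-1.396² + -0.406²) = 1.45384
φ = atan2(y, x) mod 360° = atan2(-0.406, -1.396) = 196.2161°
|p|² = ρ² + z² = 1.45384² + 1.119² = 3.36581
κ = 2ρ / |p|² = 2×1.45384 / 3.36581 = 0.86389
θ = 2·atan2(ρ, z) = 2·atan2(1.45384, 1.119) = 1.82963 rad
ℓ = θ/κ = 1.82963/0.86389 = 2.11791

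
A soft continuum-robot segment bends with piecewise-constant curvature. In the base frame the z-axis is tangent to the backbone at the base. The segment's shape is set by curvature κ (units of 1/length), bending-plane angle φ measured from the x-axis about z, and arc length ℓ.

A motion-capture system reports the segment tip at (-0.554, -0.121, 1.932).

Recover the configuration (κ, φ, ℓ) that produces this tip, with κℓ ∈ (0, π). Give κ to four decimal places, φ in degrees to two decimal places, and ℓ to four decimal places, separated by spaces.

0.2797 192.32 2.0411

ρ = √(x²+y²) = √(-0.554² + -0.121²) = 0.56706
φ = atan2(y, x) mod 360° = atan2(-0.121, -0.554) = 192.3206°
|p|² = ρ² + z² = 0.56706² + 1.932² = 4.05418
κ = 2ρ / |p|² = 2×0.56706 / 4.05418 = 0.27974
θ = 2·atan2(ρ, z) = 2·atan2(0.56706, 1.932) = 0.57098 rad
ℓ = θ/κ = 0.57098/0.27974 = 2.04111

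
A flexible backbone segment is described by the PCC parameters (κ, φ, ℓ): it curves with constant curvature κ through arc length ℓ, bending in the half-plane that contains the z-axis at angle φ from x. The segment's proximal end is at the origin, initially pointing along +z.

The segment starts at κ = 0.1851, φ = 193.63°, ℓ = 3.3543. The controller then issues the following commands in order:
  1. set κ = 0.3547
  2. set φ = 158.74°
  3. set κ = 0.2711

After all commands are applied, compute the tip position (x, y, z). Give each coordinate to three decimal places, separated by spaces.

initial: κ=0.1851, φ=193.63°, ℓ=3.3543
cmd 1: set κ=0.3547 → (κ,φ,ℓ)=(0.3547,193.63°,3.3543) → tip=(-1.7210,-0.4173,2.6171)
cmd 2: set φ=158.74° → (κ,φ,ℓ)=(0.3547,158.74°,3.3543) → tip=(-1.6504,0.6421,2.6171)
cmd 3: set κ=0.2711 → (κ,φ,ℓ)=(0.2711,158.74°,3.3543) → tip=(-1.3260,0.5159,2.9108)

-1.326 0.516 2.911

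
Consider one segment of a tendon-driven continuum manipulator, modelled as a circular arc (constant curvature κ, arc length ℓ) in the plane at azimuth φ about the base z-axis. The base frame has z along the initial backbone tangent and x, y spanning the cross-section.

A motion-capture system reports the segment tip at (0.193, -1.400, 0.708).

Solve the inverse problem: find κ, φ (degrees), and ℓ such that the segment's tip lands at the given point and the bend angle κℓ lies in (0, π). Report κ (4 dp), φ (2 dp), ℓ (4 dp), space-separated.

ρ = √(x²+y²) = √(0.193² + -1.400²) = 1.41324
φ = atan2(y, x) mod 360° = atan2(-1.400, 0.193) = 277.8492°
|p|² = ρ² + z² = 1.41324² + 0.708² = 2.49851
κ = 2ρ / |p|² = 2×1.41324 / 2.49851 = 1.13127
θ = 2·atan2(ρ, z) = 2·atan2(1.41324, 0.708) = 2.21274 rad
ℓ = θ/κ = 2.21274/1.13127 = 1.95598

1.1313 277.85 1.9560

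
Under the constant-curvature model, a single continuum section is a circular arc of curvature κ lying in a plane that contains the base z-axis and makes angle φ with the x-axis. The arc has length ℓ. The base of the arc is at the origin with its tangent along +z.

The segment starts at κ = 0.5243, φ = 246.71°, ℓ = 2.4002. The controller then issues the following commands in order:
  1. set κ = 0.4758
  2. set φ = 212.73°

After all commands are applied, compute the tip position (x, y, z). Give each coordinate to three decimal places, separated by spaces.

initial: κ=0.5243, φ=246.71°, ℓ=2.4002
cmd 1: set κ=0.4758 → (κ,φ,ℓ)=(0.4758,246.71°,2.4002) → tip=(-0.4855,-1.1279,1.9115)
cmd 2: set φ=212.73° → (κ,φ,ℓ)=(0.4758,212.73°,2.4002) → tip=(-1.0329,-0.6639,1.9115)

-1.033 -0.664 1.911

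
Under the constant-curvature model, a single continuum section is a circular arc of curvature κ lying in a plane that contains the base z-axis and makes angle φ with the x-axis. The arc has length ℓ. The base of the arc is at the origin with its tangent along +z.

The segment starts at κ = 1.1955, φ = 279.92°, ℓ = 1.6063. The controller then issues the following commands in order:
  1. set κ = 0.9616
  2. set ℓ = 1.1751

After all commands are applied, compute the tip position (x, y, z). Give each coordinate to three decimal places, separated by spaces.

0.103 -0.587 0.941

initial: κ=1.1955, φ=279.92°, ℓ=1.6063
cmd 1: set κ=0.9616 → (κ,φ,ℓ)=(0.9616,279.92°,1.6063) → tip=(0.1745,-0.9976,1.0396)
cmd 2: set ℓ=1.1751 → (κ,φ,ℓ)=(0.9616,279.92°,1.1751) → tip=(0.1027,-0.5873,0.9405)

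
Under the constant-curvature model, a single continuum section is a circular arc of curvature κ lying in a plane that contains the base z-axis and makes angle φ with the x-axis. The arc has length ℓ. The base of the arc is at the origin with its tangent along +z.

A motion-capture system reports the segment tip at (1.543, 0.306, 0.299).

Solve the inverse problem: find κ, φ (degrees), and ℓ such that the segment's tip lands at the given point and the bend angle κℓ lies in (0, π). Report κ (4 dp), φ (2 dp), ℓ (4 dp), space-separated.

ρ = √(x²+y²) = √(1.543² + 0.306²) = 1.57305
φ = atan2(y, x) mod 360° = atan2(0.306, 1.543) = 11.2171°
|p|² = ρ² + z² = 1.57305² + 0.299² = 2.56389
κ = 2ρ / |p|² = 2×1.57305 / 2.56389 = 1.22708
θ = 2·atan2(ρ, z) = 2·atan2(1.57305, 0.299) = 2.76592 rad
ℓ = θ/κ = 2.76592/1.22708 = 2.25406

1.2271 11.22 2.2541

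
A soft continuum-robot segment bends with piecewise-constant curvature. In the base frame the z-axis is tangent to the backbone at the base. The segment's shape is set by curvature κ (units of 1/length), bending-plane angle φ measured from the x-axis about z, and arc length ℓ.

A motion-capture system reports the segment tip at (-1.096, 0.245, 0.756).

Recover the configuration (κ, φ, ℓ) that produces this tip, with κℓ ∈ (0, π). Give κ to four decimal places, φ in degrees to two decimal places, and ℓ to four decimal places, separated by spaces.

ρ = √(x²+y²) = √(-1.096² + 0.245²) = 1.12305
φ = atan2(y, x) mod 360° = atan2(0.245, -1.096) = 167.3993°
|p|² = ρ² + z² = 1.12305² + 0.756² = 1.83278
κ = 2ρ / |p|² = 2×1.12305 / 1.83278 = 1.22552
θ = 2·atan2(ρ, z) = 2·atan2(1.12305, 0.756) = 1.95661 rad
ℓ = θ/κ = 1.95661/1.22552 = 1.59656

1.2255 167.40 1.5966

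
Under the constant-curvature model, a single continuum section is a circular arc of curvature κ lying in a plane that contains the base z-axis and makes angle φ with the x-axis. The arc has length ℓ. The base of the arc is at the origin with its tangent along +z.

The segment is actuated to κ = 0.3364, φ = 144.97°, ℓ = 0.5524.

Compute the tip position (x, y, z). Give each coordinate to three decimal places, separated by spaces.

θ = κ·ℓ = 0.3364 × 0.5524 = 0.18583 rad
ρ = (1 − cos θ)/κ = (1 − 0.98278)/0.3364 = 0.05118
z = sin θ / κ = 0.18476/0.3364 = 0.54923
x = ρ cos φ = 0.05118 × cos(144.97°) = -0.04191
y = ρ sin φ = 0.05118 × sin(144.97°) = 0.02938

-0.042 0.029 0.549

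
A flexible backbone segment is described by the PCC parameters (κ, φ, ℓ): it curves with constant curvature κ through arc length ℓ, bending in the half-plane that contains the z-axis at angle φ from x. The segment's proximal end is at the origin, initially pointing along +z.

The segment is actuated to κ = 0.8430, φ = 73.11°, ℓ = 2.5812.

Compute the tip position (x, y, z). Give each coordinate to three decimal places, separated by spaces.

θ = κ·ℓ = 0.8430 × 2.5812 = 2.17595 rad
ρ = (1 − cos θ)/κ = (1 − -0.56889)/0.8430 = 1.86108
z = sin θ / κ = 0.82241/0.8430 = 0.97558
x = ρ cos φ = 1.86108 × cos(73.11°) = 0.54071
y = ρ sin φ = 1.86108 × sin(73.11°) = 1.78080

0.541 1.781 0.976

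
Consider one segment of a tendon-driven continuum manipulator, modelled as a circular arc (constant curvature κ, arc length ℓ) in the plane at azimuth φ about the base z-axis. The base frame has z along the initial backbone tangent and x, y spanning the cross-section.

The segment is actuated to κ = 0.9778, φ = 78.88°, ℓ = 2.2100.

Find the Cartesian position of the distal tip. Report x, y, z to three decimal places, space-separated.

θ = κ·ℓ = 0.9778 × 2.2100 = 2.16094 rad
ρ = (1 − cos θ)/κ = (1 − -0.55648)/0.9778 = 1.59182
z = sin θ / κ = 0.83086/0.9778 = 0.84973
x = ρ cos φ = 1.59182 × cos(78.88°) = 0.30700
y = ρ sin φ = 1.59182 × sin(78.88°) = 1.56193

0.307 1.562 0.850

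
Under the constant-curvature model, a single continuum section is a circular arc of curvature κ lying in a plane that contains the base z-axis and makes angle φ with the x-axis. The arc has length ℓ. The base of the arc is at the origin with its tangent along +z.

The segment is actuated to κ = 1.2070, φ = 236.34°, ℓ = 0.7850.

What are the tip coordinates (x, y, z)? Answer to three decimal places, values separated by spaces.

-0.191 -0.287 0.673

θ = κ·ℓ = 1.2070 × 0.7850 = 0.94750 rad
ρ = (1 − cos θ)/κ = (1 − 0.58372)/1.2070 = 0.34489
z = sin θ / κ = 0.81196/1.2070 = 0.67271
x = ρ cos φ = 0.34489 × cos(236.34°) = -0.19116
y = ρ sin φ = 0.34489 × sin(236.34°) = -0.28707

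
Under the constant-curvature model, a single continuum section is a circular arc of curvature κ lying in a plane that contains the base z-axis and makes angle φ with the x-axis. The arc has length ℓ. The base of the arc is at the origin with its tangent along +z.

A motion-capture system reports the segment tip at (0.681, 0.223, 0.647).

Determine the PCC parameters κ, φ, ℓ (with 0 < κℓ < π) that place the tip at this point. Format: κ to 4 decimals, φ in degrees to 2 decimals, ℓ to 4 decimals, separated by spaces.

1.5376 18.13 1.0879

ρ = √(x²+y²) = √(0.681² + 0.223²) = 0.71658
φ = atan2(y, x) mod 360° = atan2(0.223, 0.681) = 18.1315°
|p|² = ρ² + z² = 0.71658² + 0.647² = 0.93210
κ = 2ρ / |p|² = 2×0.71658 / 0.93210 = 1.53757
θ = 2·atan2(ρ, z) = 2·atan2(0.71658, 0.647) = 1.67277 rad
ℓ = θ/κ = 1.67277/1.53757 = 1.08793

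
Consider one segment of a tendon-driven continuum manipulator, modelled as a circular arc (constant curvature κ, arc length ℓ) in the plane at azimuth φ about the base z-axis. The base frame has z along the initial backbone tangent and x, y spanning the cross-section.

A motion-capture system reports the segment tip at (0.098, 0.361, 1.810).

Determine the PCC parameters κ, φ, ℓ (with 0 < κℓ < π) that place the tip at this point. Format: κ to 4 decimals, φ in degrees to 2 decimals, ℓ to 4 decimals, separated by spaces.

0.2190 74.81 1.8611

ρ = √(x²+y²) = √(0.098² + 0.361²) = 0.37407
φ = atan2(y, x) mod 360° = atan2(0.361, 0.098) = 74.8121°
|p|² = ρ² + z² = 0.37407² + 1.810² = 3.41602
κ = 2ρ / |p|² = 2×0.37407 / 3.41602 = 0.21901
θ = 2·atan2(ρ, z) = 2·atan2(0.37407, 1.810) = 0.40759 rad
ℓ = θ/κ = 0.40759/0.21901 = 1.86111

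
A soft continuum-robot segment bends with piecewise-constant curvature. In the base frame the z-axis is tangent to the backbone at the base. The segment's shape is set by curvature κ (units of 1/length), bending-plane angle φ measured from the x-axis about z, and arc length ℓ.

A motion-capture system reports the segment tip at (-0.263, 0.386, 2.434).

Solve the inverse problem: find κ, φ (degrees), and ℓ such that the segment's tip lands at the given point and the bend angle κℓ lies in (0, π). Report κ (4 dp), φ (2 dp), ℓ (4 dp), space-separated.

ρ = √(x²+y²) = √(-0.263² + 0.386²) = 0.46708
φ = atan2(y, x) mod 360° = atan2(0.386, -0.263) = 124.2684°
|p|² = ρ² + z² = 0.46708² + 2.434² = 6.14252
κ = 2ρ / |p|² = 2×0.46708 / 6.14252 = 0.15208
θ = 2·atan2(ρ, z) = 2·atan2(0.46708, 2.434) = 0.37919 rad
ℓ = θ/κ = 0.37919/0.15208 = 2.49332

0.1521 124.27 2.4933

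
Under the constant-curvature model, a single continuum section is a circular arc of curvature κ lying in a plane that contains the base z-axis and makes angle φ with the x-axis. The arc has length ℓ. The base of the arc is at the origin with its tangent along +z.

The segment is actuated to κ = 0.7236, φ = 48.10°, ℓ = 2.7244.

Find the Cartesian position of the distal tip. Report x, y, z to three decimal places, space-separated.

θ = κ·ℓ = 0.7236 × 2.7244 = 1.97138 rad
ρ = (1 − cos θ)/κ = (1 − -0.38995)/0.7236 = 1.92088
z = sin θ / κ = 0.92084/0.7236 = 1.27257
x = ρ cos φ = 1.92088 × cos(48.10°) = 1.28283
y = ρ sin φ = 1.92088 × sin(48.10°) = 1.42974

1.283 1.430 1.273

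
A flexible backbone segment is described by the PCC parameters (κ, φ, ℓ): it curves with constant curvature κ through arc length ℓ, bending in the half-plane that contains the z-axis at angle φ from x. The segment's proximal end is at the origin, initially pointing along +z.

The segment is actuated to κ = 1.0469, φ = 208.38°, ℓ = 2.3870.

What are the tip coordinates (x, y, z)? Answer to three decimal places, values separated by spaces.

-1.513 -0.817 0.572

θ = κ·ℓ = 1.0469 × 2.3870 = 2.49895 rad
ρ = (1 − cos θ)/κ = (1 − -0.80051)/1.0469 = 1.71985
z = sin θ / κ = 0.59931/1.0469 = 0.57246
x = ρ cos φ = 1.71985 × cos(208.38°) = -1.51315
y = ρ sin φ = 1.71985 × sin(208.38°) = -0.81748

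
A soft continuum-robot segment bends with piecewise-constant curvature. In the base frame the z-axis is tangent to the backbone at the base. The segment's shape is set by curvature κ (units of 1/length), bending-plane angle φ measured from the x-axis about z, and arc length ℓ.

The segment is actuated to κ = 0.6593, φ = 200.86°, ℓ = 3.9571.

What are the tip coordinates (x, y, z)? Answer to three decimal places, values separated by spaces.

-2.638 -1.005 0.770

θ = κ·ℓ = 0.6593 × 3.9571 = 2.60892 rad
ρ = (1 − cos θ)/κ = (1 − -0.86145)/0.6593 = 2.82337
z = sin θ / κ = 0.50784/0.6593 = 0.77027
x = ρ cos φ = 2.82337 × cos(200.86°) = -2.63831
y = ρ sin φ = 2.82337 × sin(200.86°) = -1.00536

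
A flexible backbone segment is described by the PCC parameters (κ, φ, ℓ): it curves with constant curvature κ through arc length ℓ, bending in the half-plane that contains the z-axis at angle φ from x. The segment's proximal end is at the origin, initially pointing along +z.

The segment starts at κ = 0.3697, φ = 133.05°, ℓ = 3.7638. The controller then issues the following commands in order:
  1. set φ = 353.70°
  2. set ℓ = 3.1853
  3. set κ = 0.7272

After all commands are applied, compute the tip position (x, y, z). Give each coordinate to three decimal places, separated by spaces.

2.294 -0.253 1.010

initial: κ=0.3697, φ=133.05°, ℓ=3.7638
cmd 1: set φ=353.70° → (κ,φ,ℓ)=(0.3697,353.70°,3.7638) → tip=(2.2090,-0.2439,2.6615)
cmd 2: set ℓ=3.1853 → (κ,φ,ℓ)=(0.3697,353.70°,3.1853) → tip=(1.6585,-0.1831,2.4985)
cmd 3: set κ=0.7272 → (κ,φ,ℓ)=(0.7272,353.70°,3.1853) → tip=(2.2941,-0.2533,1.0103)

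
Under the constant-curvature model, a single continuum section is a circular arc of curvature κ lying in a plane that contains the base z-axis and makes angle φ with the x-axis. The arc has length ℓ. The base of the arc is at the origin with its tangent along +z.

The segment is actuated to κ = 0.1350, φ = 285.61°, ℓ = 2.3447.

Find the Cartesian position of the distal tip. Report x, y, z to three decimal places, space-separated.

θ = κ·ℓ = 0.1350 × 2.3447 = 0.31653 rad
ρ = (1 − cos θ)/κ = (1 − 0.95032)/0.1350 = 0.36800
z = sin θ / κ = 0.31128/0.1350 = 2.30574
x = ρ cos φ = 0.36800 × cos(285.61°) = 0.09902
y = ρ sin φ = 0.36800 × sin(285.61°) = -0.35443

0.099 -0.354 2.306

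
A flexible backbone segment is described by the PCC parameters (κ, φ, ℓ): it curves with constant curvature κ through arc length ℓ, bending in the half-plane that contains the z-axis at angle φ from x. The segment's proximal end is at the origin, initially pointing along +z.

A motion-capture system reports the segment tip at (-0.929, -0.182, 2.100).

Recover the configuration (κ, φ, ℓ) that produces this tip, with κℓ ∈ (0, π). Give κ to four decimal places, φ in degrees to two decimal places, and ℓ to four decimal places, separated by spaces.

0.3568 191.08 2.3738

ρ = √(x²+y²) = √(-0.929² + -0.182²) = 0.94666
φ = atan2(y, x) mod 360° = atan2(-0.182, -0.929) = 191.0844°
|p|² = ρ² + z² = 0.94666² + 2.100² = 5.30617
κ = 2ρ / |p|² = 2×0.94666 / 5.30617 = 0.35682
θ = 2·atan2(ρ, z) = 2·atan2(0.94666, 2.100) = 0.84702 rad
ℓ = θ/κ = 0.84702/0.35682 = 2.37384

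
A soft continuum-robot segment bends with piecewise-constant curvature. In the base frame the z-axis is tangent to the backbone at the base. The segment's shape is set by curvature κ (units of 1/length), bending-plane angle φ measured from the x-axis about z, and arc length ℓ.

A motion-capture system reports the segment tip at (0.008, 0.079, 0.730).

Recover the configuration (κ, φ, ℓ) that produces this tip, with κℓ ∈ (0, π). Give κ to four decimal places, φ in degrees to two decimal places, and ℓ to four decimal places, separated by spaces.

ρ = √(x²+y²) = √(0.008² + 0.079²) = 0.07940
φ = atan2(y, x) mod 360° = atan2(0.079, 0.008) = 84.2176°
|p|² = ρ² + z² = 0.07940² + 0.730² = 0.53920
κ = 2ρ / |p|² = 2×0.07940 / 0.53920 = 0.29452
θ = 2·atan2(ρ, z) = 2·atan2(0.07940, 0.730) = 0.21669 rad
ℓ = θ/κ = 0.21669/0.29452 = 0.73574

0.2945 84.22 0.7357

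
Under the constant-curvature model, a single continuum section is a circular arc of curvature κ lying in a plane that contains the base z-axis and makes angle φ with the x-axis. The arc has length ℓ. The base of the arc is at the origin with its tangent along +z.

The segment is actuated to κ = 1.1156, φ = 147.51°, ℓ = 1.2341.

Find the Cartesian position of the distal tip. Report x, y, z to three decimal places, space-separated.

-0.610 0.389 0.880

θ = κ·ℓ = 1.1156 × 1.2341 = 1.37676 rad
ρ = (1 − cos θ)/κ = (1 − 0.19282)/1.1156 = 0.72354
z = sin θ / κ = 0.98123/1.1156 = 0.87956
x = ρ cos φ = 0.72354 × cos(147.51°) = -0.61030
y = ρ sin φ = 0.72354 × sin(147.51°) = 0.38865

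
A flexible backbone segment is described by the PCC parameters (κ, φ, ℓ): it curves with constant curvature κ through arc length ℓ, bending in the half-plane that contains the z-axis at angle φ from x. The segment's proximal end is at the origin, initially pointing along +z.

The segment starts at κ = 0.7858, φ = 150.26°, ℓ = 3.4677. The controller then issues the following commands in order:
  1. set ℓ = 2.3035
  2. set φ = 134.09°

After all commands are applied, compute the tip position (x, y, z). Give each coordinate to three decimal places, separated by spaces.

-1.095 1.131 1.236

initial: κ=0.7858, φ=150.26°, ℓ=3.4677
cmd 1: set ℓ=2.3035 → (κ,φ,ℓ)=(0.7858,150.26°,2.3035) → tip=(-1.3669,0.7809,1.2363)
cmd 2: set φ=134.09° → (κ,φ,ℓ)=(0.7858,134.09°,2.3035) → tip=(-1.0953,1.1307,1.2363)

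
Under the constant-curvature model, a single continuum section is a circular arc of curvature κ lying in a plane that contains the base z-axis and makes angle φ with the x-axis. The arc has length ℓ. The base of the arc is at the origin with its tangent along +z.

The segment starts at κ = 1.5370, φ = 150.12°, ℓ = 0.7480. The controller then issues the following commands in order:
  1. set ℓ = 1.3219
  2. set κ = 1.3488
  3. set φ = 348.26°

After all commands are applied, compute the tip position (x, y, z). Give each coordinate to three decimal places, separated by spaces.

0.879 -0.183 0.725

initial: κ=1.5370, φ=150.12°, ℓ=0.7480
cmd 1: set ℓ=1.3219 → (κ,φ,ℓ)=(1.5370,150.12°,1.3219) → tip=(-0.8151,0.4683,0.5827)
cmd 2: set κ=1.3488 → (κ,φ,ℓ)=(1.3488,150.12°,1.3219) → tip=(-0.7782,0.4471,0.7248)
cmd 3: set φ=348.26° → (κ,φ,ℓ)=(1.3488,348.26°,1.3219) → tip=(0.8788,-0.1826,0.7248)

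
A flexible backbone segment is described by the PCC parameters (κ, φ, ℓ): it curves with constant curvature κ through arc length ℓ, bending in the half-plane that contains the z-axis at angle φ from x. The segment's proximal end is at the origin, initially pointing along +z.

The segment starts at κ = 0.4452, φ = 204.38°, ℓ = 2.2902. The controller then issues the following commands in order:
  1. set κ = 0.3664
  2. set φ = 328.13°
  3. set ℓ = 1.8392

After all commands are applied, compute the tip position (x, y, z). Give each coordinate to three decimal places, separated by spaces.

initial: κ=0.4452, φ=204.38°, ℓ=2.2902
cmd 1: set κ=0.3664 → (κ,φ,ℓ)=(0.3664,204.38°,2.2902) → tip=(-0.8250,-0.3739,2.0307)
cmd 2: set φ=328.13° → (κ,φ,ℓ)=(0.3664,328.13°,2.2902) → tip=(0.7693,-0.4783,2.0307)
cmd 3: set ℓ=1.8392 → (κ,φ,ℓ)=(0.3664,328.13°,1.8392) → tip=(0.5067,-0.3150,1.7031)

0.507 -0.315 1.703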